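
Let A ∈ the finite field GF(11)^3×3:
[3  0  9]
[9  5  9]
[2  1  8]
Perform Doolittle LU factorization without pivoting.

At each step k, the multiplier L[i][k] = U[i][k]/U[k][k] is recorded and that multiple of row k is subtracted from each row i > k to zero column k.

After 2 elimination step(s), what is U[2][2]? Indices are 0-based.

U[2][2] = 10

[col 0] pivot 3
  R1 -= 3*R0 → (0, 5, 4)  (L[1][0] := 3)
  R2 -= 8*R0 → (0, 1, 2)  (L[2][0] := 8)
[col 1] pivot 5
  R2 -= 9*R1 → (0, 0, 10)  (L[2][1] := 9)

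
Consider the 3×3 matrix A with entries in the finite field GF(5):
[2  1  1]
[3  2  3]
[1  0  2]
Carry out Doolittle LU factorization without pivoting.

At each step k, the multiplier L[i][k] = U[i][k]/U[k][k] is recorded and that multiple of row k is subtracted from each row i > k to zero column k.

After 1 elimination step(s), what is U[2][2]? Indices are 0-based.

U[2][2] = 4

k=0: U[0][0]=2
  eliminate (1,0): mult=4, new row 1: (0, 3, 4); set L[1][0]=4
  eliminate (2,0): mult=3, new row 2: (0, 2, 4); set L[2][0]=3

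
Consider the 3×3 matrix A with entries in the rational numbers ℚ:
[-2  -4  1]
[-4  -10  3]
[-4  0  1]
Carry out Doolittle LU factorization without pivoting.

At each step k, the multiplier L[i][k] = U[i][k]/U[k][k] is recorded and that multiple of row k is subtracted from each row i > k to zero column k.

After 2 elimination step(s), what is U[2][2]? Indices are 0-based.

k=0: U[0][0]=-2
  eliminate (1,0): mult=2, new row 1: (0, -2, 1); set L[1][0]=2
  eliminate (2,0): mult=2, new row 2: (0, 8, -1); set L[2][0]=2
k=1: U[1][1]=-2
  eliminate (2,1): mult=-4, new row 2: (0, 0, 3); set L[2][1]=-4

U[2][2] = 3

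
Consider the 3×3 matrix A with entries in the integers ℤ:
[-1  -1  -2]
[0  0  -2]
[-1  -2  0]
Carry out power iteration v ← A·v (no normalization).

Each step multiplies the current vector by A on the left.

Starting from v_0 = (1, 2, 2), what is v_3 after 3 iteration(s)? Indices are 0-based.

v_0 = (1, 2, 2).
v_1 = A·v_0 = (-7, -4, -5).
v_2 = A·v_1 = (21, 10, 15).
v_3 = A·v_2 = (-61, -30, -41).

v_3 = (-61, -30, -41)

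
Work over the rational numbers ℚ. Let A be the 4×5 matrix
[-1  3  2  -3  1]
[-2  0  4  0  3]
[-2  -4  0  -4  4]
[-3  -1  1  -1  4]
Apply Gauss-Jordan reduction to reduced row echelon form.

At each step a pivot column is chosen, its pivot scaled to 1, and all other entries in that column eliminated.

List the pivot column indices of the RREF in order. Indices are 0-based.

pivot columns: 0, 1, 2, 3

step 1: normalize row 0 (÷-1) = (1, -3, -2, 3, -1)
  row 1: subtract -2×row0 = (0, -6, 0, 6, 1)
  row 2: subtract -2×row0 = (0, -10, -4, 2, 2)
  row 3: subtract -3×row0 = (0, -10, -5, 8, 1)
step 2: normalize row 1 (÷-6) = (0, 1, 0, -1, -1/6)
  row 0: subtract -3×row1 = (1, 0, -2, 0, -3/2)
  row 2: subtract -10×row1 = (0, 0, -4, -8, 1/3)
  row 3: subtract -10×row1 = (0, 0, -5, -2, -2/3)
step 3: normalize row 2 (÷-4) = (0, 0, 1, 2, -1/12)
  row 0: subtract -2×row2 = (1, 0, 0, 4, -5/3)
  row 3: subtract -5×row2 = (0, 0, 0, 8, -13/12)
step 4: normalize row 3 (÷8) = (0, 0, 0, 1, -13/96)
  row 0: subtract 4×row3 = (1, 0, 0, 0, -9/8)
  row 1: subtract -1×row3 = (0, 1, 0, 0, -29/96)
  row 2: subtract 2×row3 = (0, 0, 1, 0, 3/16)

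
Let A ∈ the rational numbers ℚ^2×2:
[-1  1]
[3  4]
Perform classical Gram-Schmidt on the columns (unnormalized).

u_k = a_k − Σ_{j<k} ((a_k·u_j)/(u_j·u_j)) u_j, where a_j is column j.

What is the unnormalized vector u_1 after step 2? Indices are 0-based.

u_1 = (21/10, 7/10)

Step 1: u_0 = a_0 = (-1, 3).
Step 2: u_1 = a_1 − (11/10)·u_0 = (21/10, 7/10).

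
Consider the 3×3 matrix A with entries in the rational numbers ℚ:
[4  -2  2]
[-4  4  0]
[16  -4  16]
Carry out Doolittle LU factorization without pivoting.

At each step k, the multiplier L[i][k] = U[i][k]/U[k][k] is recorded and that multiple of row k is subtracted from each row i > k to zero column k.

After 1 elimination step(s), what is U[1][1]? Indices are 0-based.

U[1][1] = 2

k=0: U[0][0]=4
  eliminate (1,0): mult=-1, new row 1: (0, 2, 2); set L[1][0]=-1
  eliminate (2,0): mult=4, new row 2: (0, 4, 8); set L[2][0]=4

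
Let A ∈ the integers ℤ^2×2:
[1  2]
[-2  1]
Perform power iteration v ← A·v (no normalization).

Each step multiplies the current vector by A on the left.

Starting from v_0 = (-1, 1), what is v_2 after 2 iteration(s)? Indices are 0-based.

v_2 = (7, 1)

v_0 = (-1, 1).
v_1 = A·v_0 = (1, 3).
v_2 = A·v_1 = (7, 1).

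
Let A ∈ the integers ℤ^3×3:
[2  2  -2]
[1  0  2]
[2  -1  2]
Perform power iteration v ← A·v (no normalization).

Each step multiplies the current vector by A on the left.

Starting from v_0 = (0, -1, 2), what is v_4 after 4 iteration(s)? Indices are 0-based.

v_4 = (20, -96, -78)

v_0 = (0, -1, 2).
v_1 = A·v_0 = (-6, 4, 5).
v_2 = A·v_1 = (-14, 4, -6).
v_3 = A·v_2 = (-8, -26, -44).
v_4 = A·v_3 = (20, -96, -78).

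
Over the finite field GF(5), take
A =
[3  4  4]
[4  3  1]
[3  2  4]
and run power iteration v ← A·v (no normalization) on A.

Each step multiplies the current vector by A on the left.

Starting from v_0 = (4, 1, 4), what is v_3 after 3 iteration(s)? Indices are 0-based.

v_3 = (0, 0, 1)

v_0 = (4, 1, 4).
v_1 = A·v_0 = (2, 3, 0).
v_2 = A·v_1 = (3, 2, 2).
v_3 = A·v_2 = (0, 0, 1).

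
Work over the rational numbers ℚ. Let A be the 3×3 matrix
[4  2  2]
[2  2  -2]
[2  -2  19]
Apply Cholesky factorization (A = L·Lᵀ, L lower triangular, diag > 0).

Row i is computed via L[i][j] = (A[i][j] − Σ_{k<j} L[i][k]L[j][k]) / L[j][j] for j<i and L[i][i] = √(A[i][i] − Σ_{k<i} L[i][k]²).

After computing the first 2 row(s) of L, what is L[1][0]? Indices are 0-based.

Step 1: L[0][0] = √(4) = 2.
  L[1][0] = (2) / L[0][0] = 1.
Step 2: L[1][1] = √(1) = 1.

L[1][0] = 1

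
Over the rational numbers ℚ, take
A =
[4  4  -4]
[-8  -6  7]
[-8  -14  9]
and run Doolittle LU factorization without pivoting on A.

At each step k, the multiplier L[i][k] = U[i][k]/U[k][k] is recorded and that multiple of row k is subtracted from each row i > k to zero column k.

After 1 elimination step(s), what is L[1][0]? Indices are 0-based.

[col 0] pivot 4
  R1 -= -2*R0 → (0, 2, -1)  (L[1][0] := -2)
  R2 -= -2*R0 → (0, -6, 1)  (L[2][0] := -2)

L[1][0] = -2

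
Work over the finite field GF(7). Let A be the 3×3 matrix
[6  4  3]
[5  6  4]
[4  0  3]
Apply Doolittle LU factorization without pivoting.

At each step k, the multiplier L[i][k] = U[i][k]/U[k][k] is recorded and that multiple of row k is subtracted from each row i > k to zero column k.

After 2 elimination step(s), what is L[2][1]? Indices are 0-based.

L[2][1] = 6

[col 0] pivot 6
  R1 -= 2*R0 → (0, 5, 5)  (L[1][0] := 2)
  R2 -= 3*R0 → (0, 2, 1)  (L[2][0] := 3)
[col 1] pivot 5
  R2 -= 6*R1 → (0, 0, 6)  (L[2][1] := 6)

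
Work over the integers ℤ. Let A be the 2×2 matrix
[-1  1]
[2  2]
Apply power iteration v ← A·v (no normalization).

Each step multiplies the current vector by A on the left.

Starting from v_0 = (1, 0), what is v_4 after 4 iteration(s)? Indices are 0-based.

v_4 = (11, 18)

v_0 = (1, 0).
v_1 = A·v_0 = (-1, 2).
v_2 = A·v_1 = (3, 2).
v_3 = A·v_2 = (-1, 10).
v_4 = A·v_3 = (11, 18).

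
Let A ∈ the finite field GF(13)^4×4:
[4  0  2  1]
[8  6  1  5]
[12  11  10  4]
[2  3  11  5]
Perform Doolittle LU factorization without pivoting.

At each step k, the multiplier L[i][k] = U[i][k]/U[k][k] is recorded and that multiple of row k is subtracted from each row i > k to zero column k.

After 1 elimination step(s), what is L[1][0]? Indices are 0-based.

Step 1: pivot at (0,0) is 4.
  row1 ← row1 − (2)·row0  ⇒  L[1][0]=2, U row1=(0, 6, 10, 3)
  row2 ← row2 − (3)·row0  ⇒  L[2][0]=3, U row2=(0, 11, 4, 1)
  row3 ← row3 − (7)·row0  ⇒  L[3][0]=7, U row3=(0, 3, 10, 11)

L[1][0] = 2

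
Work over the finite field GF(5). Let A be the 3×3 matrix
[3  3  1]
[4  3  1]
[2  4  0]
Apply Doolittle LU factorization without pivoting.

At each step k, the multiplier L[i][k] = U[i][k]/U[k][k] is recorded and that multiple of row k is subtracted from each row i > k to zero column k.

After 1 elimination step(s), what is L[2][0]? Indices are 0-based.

k=0: U[0][0]=3
  eliminate (1,0): mult=3, new row 1: (0, 4, 3); set L[1][0]=3
  eliminate (2,0): mult=4, new row 2: (0, 2, 1); set L[2][0]=4

L[2][0] = 4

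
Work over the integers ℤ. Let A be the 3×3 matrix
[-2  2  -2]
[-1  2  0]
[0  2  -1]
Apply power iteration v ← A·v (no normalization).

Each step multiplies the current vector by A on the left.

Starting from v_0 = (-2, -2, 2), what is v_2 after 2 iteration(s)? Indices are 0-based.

v_2 = (16, 0, 2)

v_0 = (-2, -2, 2).
v_1 = A·v_0 = (-4, -2, -6).
v_2 = A·v_1 = (16, 0, 2).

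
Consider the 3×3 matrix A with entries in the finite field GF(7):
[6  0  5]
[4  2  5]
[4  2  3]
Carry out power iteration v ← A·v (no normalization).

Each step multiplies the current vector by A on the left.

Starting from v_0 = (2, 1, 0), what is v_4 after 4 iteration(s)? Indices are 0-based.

v_0 = (2, 1, 0).
v_1 = A·v_0 = (5, 3, 3).
v_2 = A·v_1 = (3, 6, 0).
v_3 = A·v_2 = (4, 3, 3).
v_4 = A·v_3 = (4, 2, 3).

v_4 = (4, 2, 3)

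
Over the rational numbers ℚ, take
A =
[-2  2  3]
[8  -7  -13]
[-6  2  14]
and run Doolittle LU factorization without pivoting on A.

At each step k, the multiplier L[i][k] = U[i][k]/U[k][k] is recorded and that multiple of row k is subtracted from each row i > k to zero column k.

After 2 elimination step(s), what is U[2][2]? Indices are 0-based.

[col 0] pivot -2
  R1 -= -4*R0 → (0, 1, -1)  (L[1][0] := -4)
  R2 -= 3*R0 → (0, -4, 5)  (L[2][0] := 3)
[col 1] pivot 1
  R2 -= -4*R1 → (0, 0, 1)  (L[2][1] := -4)

U[2][2] = 1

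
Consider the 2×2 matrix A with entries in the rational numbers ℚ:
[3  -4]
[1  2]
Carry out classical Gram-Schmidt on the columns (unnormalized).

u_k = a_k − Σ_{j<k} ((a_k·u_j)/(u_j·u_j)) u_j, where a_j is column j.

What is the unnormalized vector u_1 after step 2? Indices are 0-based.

u_1 = (-1, 3)

Step 1: u_0 = a_0 = (3, 1).
Step 2: u_1 = a_1 − (-1)·u_0 = (-1, 3).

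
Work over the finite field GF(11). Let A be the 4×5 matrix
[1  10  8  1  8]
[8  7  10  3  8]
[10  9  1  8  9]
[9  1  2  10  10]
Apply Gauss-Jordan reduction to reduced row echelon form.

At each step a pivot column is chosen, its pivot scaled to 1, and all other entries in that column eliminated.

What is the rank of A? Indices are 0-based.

[1] R0 /= 1  ⇒  (1, 10, 8, 1, 8)
     R1 -= 8·R0  ⇒  (0, 4, 1, 6, 10)
     R2 -= 10·R0  ⇒  (0, 8, 9, 9, 6)
     R3 -= 9·R0  ⇒  (0, 10, 7, 1, 4)
[2] R1 /= 4  ⇒  (0, 1, 3, 7, 8)
     R0 -= 10·R1  ⇒  (1, 0, 0, 8, 5)
     R2 -= 8·R1  ⇒  (0, 0, 7, 8, 8)
     R3 -= 10·R1  ⇒  (0, 0, 10, 8, 1)
[3] R2 /= 7  ⇒  (0, 0, 1, 9, 9)
     R1 -= 3·R2  ⇒  (0, 1, 0, 2, 3)
     R3 -= 10·R2  ⇒  (0, 0, 0, 6, 10)
[4] R3 /= 6  ⇒  (0, 0, 0, 1, 9)
     R0 -= 8·R3  ⇒  (1, 0, 0, 0, 10)
     R1 -= 2·R3  ⇒  (0, 1, 0, 0, 7)
     R2 -= 9·R3  ⇒  (0, 0, 1, 0, 5)

rank = 4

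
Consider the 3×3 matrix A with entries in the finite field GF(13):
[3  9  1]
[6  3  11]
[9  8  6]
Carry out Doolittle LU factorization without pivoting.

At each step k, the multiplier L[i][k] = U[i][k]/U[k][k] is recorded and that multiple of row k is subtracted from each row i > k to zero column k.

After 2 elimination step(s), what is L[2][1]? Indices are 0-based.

Step 1: pivot at (0,0) is 3.
  row1 ← row1 − (2)·row0  ⇒  L[1][0]=2, U row1=(0, 11, 9)
  row2 ← row2 − (3)·row0  ⇒  L[2][0]=3, U row2=(0, 7, 3)
Step 2: pivot at (1,1) is 11.
  row2 ← row2 − (3)·row1  ⇒  L[2][1]=3, U row2=(0, 0, 2)

L[2][1] = 3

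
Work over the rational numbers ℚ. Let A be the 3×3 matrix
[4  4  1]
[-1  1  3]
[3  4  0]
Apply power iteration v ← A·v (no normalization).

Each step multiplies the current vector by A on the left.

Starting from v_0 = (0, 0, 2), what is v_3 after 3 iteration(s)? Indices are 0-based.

v_0 = (0, 0, 2).
v_1 = A·v_0 = (2, 6, 0).
v_2 = A·v_1 = (32, 4, 30).
v_3 = A·v_2 = (174, 62, 112).

v_3 = (174, 62, 112)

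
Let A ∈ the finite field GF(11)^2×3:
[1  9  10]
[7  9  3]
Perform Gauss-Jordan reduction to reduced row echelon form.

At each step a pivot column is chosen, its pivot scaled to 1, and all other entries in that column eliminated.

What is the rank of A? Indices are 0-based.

rank = 2

[1] R0 /= 1  ⇒  (1, 9, 10)
     R1 -= 7·R0  ⇒  (0, 1, 10)
[2] R1 /= 1  ⇒  (0, 1, 10)
     R0 -= 9·R1  ⇒  (1, 0, 8)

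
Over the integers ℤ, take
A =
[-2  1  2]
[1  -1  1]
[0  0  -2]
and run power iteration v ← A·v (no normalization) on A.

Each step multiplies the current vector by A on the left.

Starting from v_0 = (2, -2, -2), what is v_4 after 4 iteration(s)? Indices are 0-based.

v_4 = (230, -98, -32)

v_0 = (2, -2, -2).
v_1 = A·v_0 = (-10, 2, 4).
v_2 = A·v_1 = (30, -8, -8).
v_3 = A·v_2 = (-84, 30, 16).
v_4 = A·v_3 = (230, -98, -32).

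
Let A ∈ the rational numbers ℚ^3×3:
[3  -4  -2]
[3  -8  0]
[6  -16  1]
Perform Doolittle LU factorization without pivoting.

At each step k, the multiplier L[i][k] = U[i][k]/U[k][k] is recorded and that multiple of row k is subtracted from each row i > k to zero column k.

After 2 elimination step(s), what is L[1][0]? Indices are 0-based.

[col 0] pivot 3
  R1 -= 1*R0 → (0, -4, 2)  (L[1][0] := 1)
  R2 -= 2*R0 → (0, -8, 5)  (L[2][0] := 2)
[col 1] pivot -4
  R2 -= 2*R1 → (0, 0, 1)  (L[2][1] := 2)

L[1][0] = 1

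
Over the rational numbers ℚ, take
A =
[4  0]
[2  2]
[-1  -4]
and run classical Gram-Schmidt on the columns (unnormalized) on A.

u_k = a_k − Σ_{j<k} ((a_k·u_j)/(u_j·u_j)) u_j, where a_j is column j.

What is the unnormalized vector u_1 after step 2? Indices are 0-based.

Step 1: u_0 = a_0 = (4, 2, -1).
Step 2: u_1 = a_1 − (8/21)·u_0 = (-32/21, 26/21, -76/21).

u_1 = (-32/21, 26/21, -76/21)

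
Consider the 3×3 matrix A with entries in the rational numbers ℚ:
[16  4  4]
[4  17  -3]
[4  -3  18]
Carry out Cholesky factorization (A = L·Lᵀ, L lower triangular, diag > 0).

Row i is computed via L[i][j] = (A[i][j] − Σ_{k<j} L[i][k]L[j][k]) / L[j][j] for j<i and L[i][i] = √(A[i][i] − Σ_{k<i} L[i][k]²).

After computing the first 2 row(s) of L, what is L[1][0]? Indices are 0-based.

Step 1: L[0][0] = √(16) = 4.
  L[1][0] = (4) / L[0][0] = 1.
Step 2: L[1][1] = √(16) = 4.

L[1][0] = 1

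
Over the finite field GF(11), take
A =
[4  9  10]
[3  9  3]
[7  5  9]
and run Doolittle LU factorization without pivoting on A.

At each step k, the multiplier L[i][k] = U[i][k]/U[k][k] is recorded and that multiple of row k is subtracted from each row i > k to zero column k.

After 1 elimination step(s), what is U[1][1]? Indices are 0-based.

k=0: U[0][0]=4
  eliminate (1,0): mult=9, new row 1: (0, 5, 1); set L[1][0]=9
  eliminate (2,0): mult=10, new row 2: (0, 3, 8); set L[2][0]=10

U[1][1] = 5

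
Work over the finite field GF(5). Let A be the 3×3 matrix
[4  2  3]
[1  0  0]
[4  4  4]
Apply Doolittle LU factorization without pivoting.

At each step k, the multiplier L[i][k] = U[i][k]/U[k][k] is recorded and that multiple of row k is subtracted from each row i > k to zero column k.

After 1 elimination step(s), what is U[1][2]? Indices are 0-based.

Step 1: pivot at (0,0) is 4.
  row1 ← row1 − (4)·row0  ⇒  L[1][0]=4, U row1=(0, 2, 3)
  row2 ← row2 − (1)·row0  ⇒  L[2][0]=1, U row2=(0, 2, 1)

U[1][2] = 3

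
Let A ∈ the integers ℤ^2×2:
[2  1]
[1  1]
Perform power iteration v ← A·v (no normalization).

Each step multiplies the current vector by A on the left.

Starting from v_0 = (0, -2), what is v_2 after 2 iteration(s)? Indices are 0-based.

v_2 = (-6, -4)

v_0 = (0, -2).
v_1 = A·v_0 = (-2, -2).
v_2 = A·v_1 = (-6, -4).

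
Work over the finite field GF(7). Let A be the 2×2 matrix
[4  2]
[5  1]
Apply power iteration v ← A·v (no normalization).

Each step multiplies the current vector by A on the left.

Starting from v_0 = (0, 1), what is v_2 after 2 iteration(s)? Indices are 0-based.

v_0 = (0, 1).
v_1 = A·v_0 = (2, 1).
v_2 = A·v_1 = (3, 4).

v_2 = (3, 4)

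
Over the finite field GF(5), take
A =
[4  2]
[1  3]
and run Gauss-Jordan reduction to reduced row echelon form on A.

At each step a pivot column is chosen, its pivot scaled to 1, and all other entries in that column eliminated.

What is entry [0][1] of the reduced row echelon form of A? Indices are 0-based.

M[0][1] = 3

pivot(0,0)=4: scale R0 → (1, 3)
  clear (1,0): R1 −= (1)R0 → (0, 0)
col 1: no nonzero at/below row 1; advance.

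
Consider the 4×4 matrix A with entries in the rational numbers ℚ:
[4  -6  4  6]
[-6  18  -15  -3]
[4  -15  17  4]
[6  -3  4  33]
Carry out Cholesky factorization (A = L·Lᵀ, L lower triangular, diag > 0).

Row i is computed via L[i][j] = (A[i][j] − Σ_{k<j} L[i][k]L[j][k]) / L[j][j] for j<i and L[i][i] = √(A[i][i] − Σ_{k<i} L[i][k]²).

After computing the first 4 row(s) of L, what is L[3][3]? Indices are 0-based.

Step 1: L[0][0] = √(4) = 2.
  L[1][0] = (-6) / L[0][0] = -3.
Step 2: L[1][1] = √(9) = 3.
  L[2][0] = (4) / L[0][0] = 2.
  L[2][1] = (-9) / L[1][1] = -3.
Step 3: L[2][2] = √(4) = 2.
  L[3][0] = (6) / L[0][0] = 3.
  L[3][1] = (6) / L[1][1] = 2.
  L[3][2] = (4) / L[2][2] = 2.
Step 4: L[3][3] = √(16) = 4.

L[3][3] = 4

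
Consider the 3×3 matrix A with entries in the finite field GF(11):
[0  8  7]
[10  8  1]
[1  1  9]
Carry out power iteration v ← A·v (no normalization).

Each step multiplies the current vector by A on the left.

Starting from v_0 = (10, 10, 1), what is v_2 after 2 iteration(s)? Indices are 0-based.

v_0 = (10, 10, 1).
v_1 = A·v_0 = (10, 5, 7).
v_2 = A·v_1 = (1, 4, 1).

v_2 = (1, 4, 1)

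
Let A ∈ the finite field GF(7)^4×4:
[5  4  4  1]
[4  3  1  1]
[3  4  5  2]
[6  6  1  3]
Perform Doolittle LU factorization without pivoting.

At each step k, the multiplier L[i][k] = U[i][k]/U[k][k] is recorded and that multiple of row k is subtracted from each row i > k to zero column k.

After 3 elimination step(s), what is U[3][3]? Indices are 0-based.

U[3][3] = 1

k=0: U[0][0]=5
  eliminate (1,0): mult=5, new row 1: (0, 4, 2, 3); set L[1][0]=5
  eliminate (2,0): mult=2, new row 2: (0, 3, 4, 0); set L[2][0]=2
  eliminate (3,0): mult=4, new row 3: (0, 4, 6, 6); set L[3][0]=4
k=1: U[1][1]=4
  eliminate (2,1): mult=6, new row 2: (0, 0, 6, 3); set L[2][1]=6
  eliminate (3,1): mult=1, new row 3: (0, 0, 4, 3); set L[3][1]=1
k=2: U[2][2]=6
  eliminate (3,2): mult=3, new row 3: (0, 0, 0, 1); set L[3][2]=3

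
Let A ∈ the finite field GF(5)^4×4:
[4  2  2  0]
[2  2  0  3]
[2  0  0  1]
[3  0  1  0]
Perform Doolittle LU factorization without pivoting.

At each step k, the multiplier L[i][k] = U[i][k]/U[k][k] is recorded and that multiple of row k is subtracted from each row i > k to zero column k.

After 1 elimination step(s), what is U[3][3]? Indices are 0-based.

k=0: U[0][0]=4
  eliminate (1,0): mult=3, new row 1: (0, 1, 4, 3); set L[1][0]=3
  eliminate (2,0): mult=3, new row 2: (0, 4, 4, 1); set L[2][0]=3
  eliminate (3,0): mult=2, new row 3: (0, 1, 2, 0); set L[3][0]=2

U[3][3] = 0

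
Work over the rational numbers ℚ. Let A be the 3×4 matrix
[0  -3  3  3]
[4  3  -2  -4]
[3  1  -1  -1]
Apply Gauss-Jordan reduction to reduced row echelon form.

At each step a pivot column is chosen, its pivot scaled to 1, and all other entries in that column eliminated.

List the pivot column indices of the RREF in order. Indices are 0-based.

pivot(0,0): swap R0↔R1
pivot(0,0)=4: scale R0 → (1, 3/4, -1/2, -1)
  clear (2,0): R2 −= (3)R0 → (0, -5/4, 1/2, 2)
pivot(1,1)=-3: scale R1 → (0, 1, -1, -1)
  clear (0,1): R0 −= (3/4)R1 → (1, 0, 1/4, -1/4)
  clear (2,1): R2 −= (-5/4)R1 → (0, 0, -3/4, 3/4)
pivot(2,2)=-3/4: scale R2 → (0, 0, 1, -1)
  clear (0,2): R0 −= (1/4)R2 → (1, 0, 0, 0)
  clear (1,2): R1 −= (-1)R2 → (0, 1, 0, -2)

pivot columns: 0, 1, 2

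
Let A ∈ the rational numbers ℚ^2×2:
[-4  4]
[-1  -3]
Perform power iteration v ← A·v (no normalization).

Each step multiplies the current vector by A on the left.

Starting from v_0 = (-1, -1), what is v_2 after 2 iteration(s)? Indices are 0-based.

v_2 = (16, -12)

v_0 = (-1, -1).
v_1 = A·v_0 = (0, 4).
v_2 = A·v_1 = (16, -12).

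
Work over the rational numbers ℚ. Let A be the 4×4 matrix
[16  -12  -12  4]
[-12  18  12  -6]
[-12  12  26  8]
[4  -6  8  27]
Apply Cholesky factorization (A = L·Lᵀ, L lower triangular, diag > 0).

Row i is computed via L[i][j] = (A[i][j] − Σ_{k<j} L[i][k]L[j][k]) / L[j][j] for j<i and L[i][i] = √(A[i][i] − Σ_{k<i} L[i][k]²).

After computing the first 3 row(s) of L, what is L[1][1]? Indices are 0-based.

Step 1: L[0][0] = √(16) = 4.
  L[1][0] = (-12) / L[0][0] = -3.
Step 2: L[1][1] = √(9) = 3.
  L[2][0] = (-12) / L[0][0] = -3.
  L[2][1] = (3) / L[1][1] = 1.
Step 3: L[2][2] = √(16) = 4.

L[1][1] = 3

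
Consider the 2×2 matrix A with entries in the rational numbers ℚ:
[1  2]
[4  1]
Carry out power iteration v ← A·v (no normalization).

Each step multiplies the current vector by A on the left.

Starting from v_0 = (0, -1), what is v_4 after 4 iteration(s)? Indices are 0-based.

v_4 = (-72, -113)

v_0 = (0, -1).
v_1 = A·v_0 = (-2, -1).
v_2 = A·v_1 = (-4, -9).
v_3 = A·v_2 = (-22, -25).
v_4 = A·v_3 = (-72, -113).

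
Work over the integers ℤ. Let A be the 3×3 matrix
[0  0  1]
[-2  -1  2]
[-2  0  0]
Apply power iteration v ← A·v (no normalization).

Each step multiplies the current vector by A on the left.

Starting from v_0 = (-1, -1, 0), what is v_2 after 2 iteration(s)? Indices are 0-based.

v_2 = (2, 1, 0)

v_0 = (-1, -1, 0).
v_1 = A·v_0 = (0, 3, 2).
v_2 = A·v_1 = (2, 1, 0).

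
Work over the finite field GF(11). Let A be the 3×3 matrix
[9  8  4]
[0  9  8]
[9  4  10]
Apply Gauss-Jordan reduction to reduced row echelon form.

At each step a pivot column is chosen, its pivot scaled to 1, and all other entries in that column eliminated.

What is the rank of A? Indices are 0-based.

rank = 3

pivot(0,0)=9: scale R0 → (1, 7, 9)
  clear (2,0): R2 −= (9)R0 → (0, 7, 6)
pivot(1,1)=9: scale R1 → (0, 1, 7)
  clear (0,1): R0 −= (7)R1 → (1, 0, 4)
  clear (2,1): R2 −= (7)R1 → (0, 0, 1)
pivot(2,2)=1: scale R2 → (0, 0, 1)
  clear (0,2): R0 −= (4)R2 → (1, 0, 0)
  clear (1,2): R1 −= (7)R2 → (0, 1, 0)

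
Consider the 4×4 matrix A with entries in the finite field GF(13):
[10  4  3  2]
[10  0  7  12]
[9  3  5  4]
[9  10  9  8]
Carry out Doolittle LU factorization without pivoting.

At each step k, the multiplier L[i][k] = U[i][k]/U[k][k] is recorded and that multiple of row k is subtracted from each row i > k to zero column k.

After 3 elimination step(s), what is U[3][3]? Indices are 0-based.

Step 1: pivot at (0,0) is 10.
  row1 ← row1 − (1)·row0  ⇒  L[1][0]=1, U row1=(0, 9, 4, 10)
  row2 ← row2 − (10)·row0  ⇒  L[2][0]=10, U row2=(0, 2, 1, 10)
  row3 ← row3 − (10)·row0  ⇒  L[3][0]=10, U row3=(0, 9, 5, 1)
Step 2: pivot at (1,1) is 9.
  row2 ← row2 − (6)·row1  ⇒  L[2][1]=6, U row2=(0, 0, 3, 2)
  row3 ← row3 − (1)·row1  ⇒  L[3][1]=1, U row3=(0, 0, 1, 4)
Step 3: pivot at (2,2) is 3.
  row3 ← row3 − (9)·row2  ⇒  L[3][2]=9, U row3=(0, 0, 0, 12)

U[3][3] = 12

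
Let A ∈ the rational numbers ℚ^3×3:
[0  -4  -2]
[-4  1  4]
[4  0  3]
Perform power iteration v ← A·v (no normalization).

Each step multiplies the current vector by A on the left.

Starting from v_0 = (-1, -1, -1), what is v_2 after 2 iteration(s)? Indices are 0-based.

v_2 = (18, -53, 3)

v_0 = (-1, -1, -1).
v_1 = A·v_0 = (6, -1, -7).
v_2 = A·v_1 = (18, -53, 3).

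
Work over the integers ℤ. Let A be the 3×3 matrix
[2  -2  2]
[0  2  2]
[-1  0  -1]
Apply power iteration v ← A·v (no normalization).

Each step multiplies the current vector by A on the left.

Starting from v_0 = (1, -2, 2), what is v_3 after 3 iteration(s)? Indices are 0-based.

v_3 = (26, -26, -7)

v_0 = (1, -2, 2).
v_1 = A·v_0 = (10, 0, -3).
v_2 = A·v_1 = (14, -6, -7).
v_3 = A·v_2 = (26, -26, -7).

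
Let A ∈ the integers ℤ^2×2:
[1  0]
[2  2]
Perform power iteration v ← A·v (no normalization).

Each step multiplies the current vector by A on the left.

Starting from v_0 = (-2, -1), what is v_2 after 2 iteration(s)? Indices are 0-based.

v_0 = (-2, -1).
v_1 = A·v_0 = (-2, -6).
v_2 = A·v_1 = (-2, -16).

v_2 = (-2, -16)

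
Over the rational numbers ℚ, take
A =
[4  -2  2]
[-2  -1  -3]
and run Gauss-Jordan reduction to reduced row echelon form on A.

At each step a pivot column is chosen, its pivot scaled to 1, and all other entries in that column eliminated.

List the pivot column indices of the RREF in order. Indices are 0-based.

pivot columns: 0, 1

pivot(0,0)=4: scale R0 → (1, -1/2, 1/2)
  clear (1,0): R1 −= (-2)R0 → (0, -2, -2)
pivot(1,1)=-2: scale R1 → (0, 1, 1)
  clear (0,1): R0 −= (-1/2)R1 → (1, 0, 1)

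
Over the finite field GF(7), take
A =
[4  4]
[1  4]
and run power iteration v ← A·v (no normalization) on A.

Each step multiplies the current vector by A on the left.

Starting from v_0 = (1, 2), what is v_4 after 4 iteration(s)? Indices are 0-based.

v_4 = (3, 1)

v_0 = (1, 2).
v_1 = A·v_0 = (5, 2).
v_2 = A·v_1 = (0, 6).
v_3 = A·v_2 = (3, 3).
v_4 = A·v_3 = (3, 1).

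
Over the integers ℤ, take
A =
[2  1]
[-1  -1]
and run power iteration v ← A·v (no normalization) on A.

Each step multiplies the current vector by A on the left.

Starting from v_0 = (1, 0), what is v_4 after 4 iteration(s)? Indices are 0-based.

v_4 = (8, -3)

v_0 = (1, 0).
v_1 = A·v_0 = (2, -1).
v_2 = A·v_1 = (3, -1).
v_3 = A·v_2 = (5, -2).
v_4 = A·v_3 = (8, -3).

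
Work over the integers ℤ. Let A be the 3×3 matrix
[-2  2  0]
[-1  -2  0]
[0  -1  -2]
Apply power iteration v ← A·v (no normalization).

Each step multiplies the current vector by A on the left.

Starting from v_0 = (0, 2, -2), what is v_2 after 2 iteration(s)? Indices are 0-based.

v_0 = (0, 2, -2).
v_1 = A·v_0 = (4, -4, 2).
v_2 = A·v_1 = (-16, 4, 0).

v_2 = (-16, 4, 0)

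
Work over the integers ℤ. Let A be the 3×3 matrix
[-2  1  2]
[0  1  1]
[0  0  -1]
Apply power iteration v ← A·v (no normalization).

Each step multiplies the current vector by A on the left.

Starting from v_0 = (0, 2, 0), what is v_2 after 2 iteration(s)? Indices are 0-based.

v_0 = (0, 2, 0).
v_1 = A·v_0 = (2, 2, 0).
v_2 = A·v_1 = (-2, 2, 0).

v_2 = (-2, 2, 0)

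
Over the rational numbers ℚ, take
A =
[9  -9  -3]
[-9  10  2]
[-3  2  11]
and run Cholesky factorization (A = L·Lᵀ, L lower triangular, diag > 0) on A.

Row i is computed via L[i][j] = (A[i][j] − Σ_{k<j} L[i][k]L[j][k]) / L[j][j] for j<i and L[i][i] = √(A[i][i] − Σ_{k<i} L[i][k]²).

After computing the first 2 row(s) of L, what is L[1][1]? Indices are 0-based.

Step 1: L[0][0] = √(9) = 3.
  L[1][0] = (-9) / L[0][0] = -3.
Step 2: L[1][1] = √(1) = 1.

L[1][1] = 1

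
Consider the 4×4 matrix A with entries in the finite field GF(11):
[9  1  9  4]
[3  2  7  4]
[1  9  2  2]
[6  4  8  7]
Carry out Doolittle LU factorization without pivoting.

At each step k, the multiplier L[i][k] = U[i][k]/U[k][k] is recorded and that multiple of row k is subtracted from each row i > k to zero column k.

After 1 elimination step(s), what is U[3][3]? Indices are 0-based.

U[3][3] = 8

[col 0] pivot 9
  R1 -= 4*R0 → (0, 9, 4, 10)  (L[1][0] := 4)
  R2 -= 5*R0 → (0, 4, 1, 4)  (L[2][0] := 5)
  R3 -= 8*R0 → (0, 7, 2, 8)  (L[3][0] := 8)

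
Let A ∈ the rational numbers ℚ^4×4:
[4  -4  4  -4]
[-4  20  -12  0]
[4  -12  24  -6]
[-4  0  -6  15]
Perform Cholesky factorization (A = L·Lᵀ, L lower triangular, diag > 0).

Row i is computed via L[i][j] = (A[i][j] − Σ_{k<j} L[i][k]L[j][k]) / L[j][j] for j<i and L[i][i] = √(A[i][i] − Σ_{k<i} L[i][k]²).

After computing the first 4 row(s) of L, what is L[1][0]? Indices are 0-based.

Step 1: L[0][0] = √(4) = 2.
  L[1][0] = (-4) / L[0][0] = -2.
Step 2: L[1][1] = √(16) = 4.
  L[2][0] = (4) / L[0][0] = 2.
  L[2][1] = (-8) / L[1][1] = -2.
Step 3: L[2][2] = √(16) = 4.
  L[3][0] = (-4) / L[0][0] = -2.
  L[3][1] = (-4) / L[1][1] = -1.
  L[3][2] = (-4) / L[2][2] = -1.
Step 4: L[3][3] = √(9) = 3.

L[1][0] = -2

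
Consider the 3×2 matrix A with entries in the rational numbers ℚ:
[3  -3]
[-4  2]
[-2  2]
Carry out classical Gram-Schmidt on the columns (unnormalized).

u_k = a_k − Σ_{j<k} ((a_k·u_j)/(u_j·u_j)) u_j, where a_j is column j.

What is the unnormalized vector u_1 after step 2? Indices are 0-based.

u_1 = (-24/29, -26/29, 16/29)

Step 1: u_0 = a_0 = (3, -4, -2).
Step 2: u_1 = a_1 − (-21/29)·u_0 = (-24/29, -26/29, 16/29).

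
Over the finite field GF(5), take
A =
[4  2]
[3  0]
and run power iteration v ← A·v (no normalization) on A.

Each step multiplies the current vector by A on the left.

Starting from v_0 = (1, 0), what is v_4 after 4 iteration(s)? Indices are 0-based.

v_4 = (0, 1)

v_0 = (1, 0).
v_1 = A·v_0 = (4, 3).
v_2 = A·v_1 = (2, 2).
v_3 = A·v_2 = (2, 1).
v_4 = A·v_3 = (0, 1).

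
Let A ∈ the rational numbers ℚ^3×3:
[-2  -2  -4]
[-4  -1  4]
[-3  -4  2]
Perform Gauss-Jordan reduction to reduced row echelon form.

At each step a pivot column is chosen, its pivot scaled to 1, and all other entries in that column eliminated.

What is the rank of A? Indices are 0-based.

step 1: normalize row 0 (÷-2) = (1, 1, 2)
  row 1: subtract -4×row0 = (0, 3, 12)
  row 2: subtract -3×row0 = (0, -1, 8)
step 2: normalize row 1 (÷3) = (0, 1, 4)
  row 0: subtract 1×row1 = (1, 0, -2)
  row 2: subtract -1×row1 = (0, 0, 12)
step 3: normalize row 2 (÷12) = (0, 0, 1)
  row 0: subtract -2×row2 = (1, 0, 0)
  row 1: subtract 4×row2 = (0, 1, 0)

rank = 3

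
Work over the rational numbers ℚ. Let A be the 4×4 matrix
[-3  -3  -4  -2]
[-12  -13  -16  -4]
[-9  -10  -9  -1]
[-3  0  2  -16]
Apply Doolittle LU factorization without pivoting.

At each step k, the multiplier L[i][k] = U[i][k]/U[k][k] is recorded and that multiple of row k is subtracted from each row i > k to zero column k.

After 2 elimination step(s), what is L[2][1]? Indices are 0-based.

L[2][1] = 1

[col 0] pivot -3
  R1 -= 4*R0 → (0, -1, 0, 4)  (L[1][0] := 4)
  R2 -= 3*R0 → (0, -1, 3, 5)  (L[2][0] := 3)
  R3 -= 1*R0 → (0, 3, 6, -14)  (L[3][0] := 1)
[col 1] pivot -1
  R2 -= 1*R1 → (0, 0, 3, 1)  (L[2][1] := 1)
  R3 -= -3*R1 → (0, 0, 6, -2)  (L[3][1] := -3)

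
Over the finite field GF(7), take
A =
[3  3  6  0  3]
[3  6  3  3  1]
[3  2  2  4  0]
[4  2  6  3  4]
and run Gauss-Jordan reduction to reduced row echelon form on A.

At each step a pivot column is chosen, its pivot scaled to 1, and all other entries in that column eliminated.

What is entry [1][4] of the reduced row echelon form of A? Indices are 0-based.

pivot(0,0)=3: scale R0 → (1, 1, 2, 0, 1)
  clear (1,0): R1 −= (3)R0 → (0, 3, 4, 3, 5)
  clear (2,0): R2 −= (3)R0 → (0, 6, 3, 4, 4)
  clear (3,0): R3 −= (4)R0 → (0, 5, 5, 3, 0)
pivot(1,1)=3: scale R1 → (0, 1, 6, 1, 4)
  clear (0,1): R0 −= (1)R1 → (1, 0, 3, 6, 4)
  clear (2,1): R2 −= (6)R1 → (0, 0, 2, 5, 1)
  clear (3,1): R3 −= (5)R1 → (0, 0, 3, 5, 1)
pivot(2,2)=2: scale R2 → (0, 0, 1, 6, 4)
  clear (0,2): R0 −= (3)R2 → (1, 0, 0, 2, 6)
  clear (1,2): R1 −= (6)R2 → (0, 1, 0, 0, 1)
  clear (3,2): R3 −= (3)R2 → (0, 0, 0, 1, 3)
pivot(3,3)=1: scale R3 → (0, 0, 0, 1, 3)
  clear (0,3): R0 −= (2)R3 → (1, 0, 0, 0, 0)
  clear (2,3): R2 −= (6)R3 → (0, 0, 1, 0, 0)

M[1][4] = 1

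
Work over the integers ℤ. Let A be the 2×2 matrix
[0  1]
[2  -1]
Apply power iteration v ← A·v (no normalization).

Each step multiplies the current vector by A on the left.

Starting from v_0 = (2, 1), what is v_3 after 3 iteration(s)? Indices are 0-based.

v_3 = (-1, 7)

v_0 = (2, 1).
v_1 = A·v_0 = (1, 3).
v_2 = A·v_1 = (3, -1).
v_3 = A·v_2 = (-1, 7).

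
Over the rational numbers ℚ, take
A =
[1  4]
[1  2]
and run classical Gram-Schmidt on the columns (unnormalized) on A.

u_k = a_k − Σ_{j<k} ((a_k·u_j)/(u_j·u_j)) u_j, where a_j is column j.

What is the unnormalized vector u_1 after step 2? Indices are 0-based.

Step 1: u_0 = a_0 = (1, 1).
Step 2: u_1 = a_1 − (3)·u_0 = (1, -1).

u_1 = (1, -1)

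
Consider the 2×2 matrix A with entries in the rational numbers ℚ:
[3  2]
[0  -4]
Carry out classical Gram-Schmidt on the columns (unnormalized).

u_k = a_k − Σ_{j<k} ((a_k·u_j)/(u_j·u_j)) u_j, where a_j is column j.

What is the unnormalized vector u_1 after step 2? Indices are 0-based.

Step 1: u_0 = a_0 = (3, 0).
Step 2: u_1 = a_1 − (2/3)·u_0 = (0, -4).

u_1 = (0, -4)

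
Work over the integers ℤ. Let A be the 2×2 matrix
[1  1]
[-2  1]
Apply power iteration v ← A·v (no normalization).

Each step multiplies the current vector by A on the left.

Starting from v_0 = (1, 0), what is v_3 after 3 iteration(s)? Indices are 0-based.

v_0 = (1, 0).
v_1 = A·v_0 = (1, -2).
v_2 = A·v_1 = (-1, -4).
v_3 = A·v_2 = (-5, -2).

v_3 = (-5, -2)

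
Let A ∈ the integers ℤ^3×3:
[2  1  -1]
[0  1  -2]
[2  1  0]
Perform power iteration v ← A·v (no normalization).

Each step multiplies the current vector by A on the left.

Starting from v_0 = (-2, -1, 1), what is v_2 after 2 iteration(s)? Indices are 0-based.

v_2 = (-10, 7, -15)

v_0 = (-2, -1, 1).
v_1 = A·v_0 = (-6, -3, -5).
v_2 = A·v_1 = (-10, 7, -15).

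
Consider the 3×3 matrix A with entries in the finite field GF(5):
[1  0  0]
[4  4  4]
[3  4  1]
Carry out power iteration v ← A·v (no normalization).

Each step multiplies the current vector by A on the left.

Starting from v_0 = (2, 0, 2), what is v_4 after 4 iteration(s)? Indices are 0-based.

v_4 = (2, 2, 0)

v_0 = (2, 0, 2).
v_1 = A·v_0 = (2, 1, 3).
v_2 = A·v_1 = (2, 4, 3).
v_3 = A·v_2 = (2, 1, 0).
v_4 = A·v_3 = (2, 2, 0).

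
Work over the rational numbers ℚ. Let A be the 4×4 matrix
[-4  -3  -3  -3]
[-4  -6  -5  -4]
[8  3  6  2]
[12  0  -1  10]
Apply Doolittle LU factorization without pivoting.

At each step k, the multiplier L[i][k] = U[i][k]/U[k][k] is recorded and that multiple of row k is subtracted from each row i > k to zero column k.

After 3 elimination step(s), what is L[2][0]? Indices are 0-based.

[col 0] pivot -4
  R1 -= 1*R0 → (0, -3, -2, -1)  (L[1][0] := 1)
  R2 -= -2*R0 → (0, -3, 0, -4)  (L[2][0] := -2)
  R3 -= -3*R0 → (0, -9, -10, 1)  (L[3][0] := -3)
[col 1] pivot -3
  R2 -= 1*R1 → (0, 0, 2, -3)  (L[2][1] := 1)
  R3 -= 3*R1 → (0, 0, -4, 4)  (L[3][1] := 3)
[col 2] pivot 2
  R3 -= -2*R2 → (0, 0, 0, -2)  (L[3][2] := -2)

L[2][0] = -2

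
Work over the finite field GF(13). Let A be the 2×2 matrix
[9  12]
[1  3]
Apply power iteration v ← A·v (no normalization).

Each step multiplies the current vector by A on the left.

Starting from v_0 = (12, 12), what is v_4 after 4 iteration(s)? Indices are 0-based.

v_4 = (0, 12)

v_0 = (12, 12).
v_1 = A·v_0 = (5, 9).
v_2 = A·v_1 = (10, 6).
v_3 = A·v_2 = (6, 2).
v_4 = A·v_3 = (0, 12).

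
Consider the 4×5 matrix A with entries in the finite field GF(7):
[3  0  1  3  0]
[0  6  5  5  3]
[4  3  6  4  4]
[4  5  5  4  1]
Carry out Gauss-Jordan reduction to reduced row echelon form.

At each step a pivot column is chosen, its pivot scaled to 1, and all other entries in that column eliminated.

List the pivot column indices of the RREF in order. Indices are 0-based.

[1] R0 /= 3  ⇒  (1, 0, 5, 1, 0)
     R2 -= 4·R0  ⇒  (0, 3, 0, 0, 4)
     R3 -= 4·R0  ⇒  (0, 5, 6, 0, 1)
[2] R1 /= 6  ⇒  (0, 1, 2, 2, 4)
     R2 -= 3·R1  ⇒  (0, 0, 1, 1, 6)
     R3 -= 5·R1  ⇒  (0, 0, 3, 4, 2)
[3] R2 /= 1  ⇒  (0, 0, 1, 1, 6)
     R0 -= 5·R2  ⇒  (1, 0, 0, 3, 5)
     R1 -= 2·R2  ⇒  (0, 1, 0, 0, 6)
     R3 -= 3·R2  ⇒  (0, 0, 0, 1, 5)
[4] R3 /= 1  ⇒  (0, 0, 0, 1, 5)
     R0 -= 3·R3  ⇒  (1, 0, 0, 0, 4)
     R2 -= 1·R3  ⇒  (0, 0, 1, 0, 1)

pivot columns: 0, 1, 2, 3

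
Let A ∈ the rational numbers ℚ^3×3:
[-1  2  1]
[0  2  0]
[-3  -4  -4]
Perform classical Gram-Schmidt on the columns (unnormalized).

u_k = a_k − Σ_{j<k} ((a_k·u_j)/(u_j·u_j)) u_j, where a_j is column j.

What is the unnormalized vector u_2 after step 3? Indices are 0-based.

u_2 = (3/5, -1, -1/5)

Step 1: u_0 = a_0 = (-1, 0, -3).
Step 2: u_1 = a_1 − (1)·u_0 = (3, 2, -1).
Step 3: u_2 = a_2 − (11/10)·u_0 − (1/2)·u_1 = (3/5, -1, -1/5).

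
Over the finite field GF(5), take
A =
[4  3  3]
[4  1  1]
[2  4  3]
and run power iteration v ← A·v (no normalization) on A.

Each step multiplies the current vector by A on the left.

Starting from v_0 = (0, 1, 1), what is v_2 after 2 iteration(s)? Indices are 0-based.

v_2 = (1, 3, 1)

v_0 = (0, 1, 1).
v_1 = A·v_0 = (1, 2, 2).
v_2 = A·v_1 = (1, 3, 1).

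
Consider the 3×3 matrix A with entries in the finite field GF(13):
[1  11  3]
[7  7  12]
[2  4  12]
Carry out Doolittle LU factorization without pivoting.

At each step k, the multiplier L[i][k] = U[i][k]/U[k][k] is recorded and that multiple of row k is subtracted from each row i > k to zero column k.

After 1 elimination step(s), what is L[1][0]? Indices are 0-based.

Step 1: pivot at (0,0) is 1.
  row1 ← row1 − (7)·row0  ⇒  L[1][0]=7, U row1=(0, 8, 4)
  row2 ← row2 − (2)·row0  ⇒  L[2][0]=2, U row2=(0, 8, 6)

L[1][0] = 7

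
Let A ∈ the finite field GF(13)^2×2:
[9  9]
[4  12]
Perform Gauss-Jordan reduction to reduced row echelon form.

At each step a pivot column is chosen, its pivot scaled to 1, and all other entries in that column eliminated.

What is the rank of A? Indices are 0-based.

[1] R0 /= 9  ⇒  (1, 1)
     R1 -= 4·R0  ⇒  (0, 8)
[2] R1 /= 8  ⇒  (0, 1)
     R0 -= 1·R1  ⇒  (1, 0)

rank = 2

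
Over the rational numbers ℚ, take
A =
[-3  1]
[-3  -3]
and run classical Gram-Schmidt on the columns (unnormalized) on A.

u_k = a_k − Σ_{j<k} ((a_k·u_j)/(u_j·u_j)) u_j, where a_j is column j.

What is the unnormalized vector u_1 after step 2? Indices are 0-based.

u_1 = (2, -2)

Step 1: u_0 = a_0 = (-3, -3).
Step 2: u_1 = a_1 − (1/3)·u_0 = (2, -2).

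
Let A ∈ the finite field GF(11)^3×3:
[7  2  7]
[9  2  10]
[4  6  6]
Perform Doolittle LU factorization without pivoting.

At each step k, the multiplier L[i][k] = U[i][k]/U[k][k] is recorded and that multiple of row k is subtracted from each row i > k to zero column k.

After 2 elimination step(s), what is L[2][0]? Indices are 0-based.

k=0: U[0][0]=7
  eliminate (1,0): mult=6, new row 1: (0, 1, 1); set L[1][0]=6
  eliminate (2,0): mult=10, new row 2: (0, 8, 2); set L[2][0]=10
k=1: U[1][1]=1
  eliminate (2,1): mult=8, new row 2: (0, 0, 5); set L[2][1]=8

L[2][0] = 10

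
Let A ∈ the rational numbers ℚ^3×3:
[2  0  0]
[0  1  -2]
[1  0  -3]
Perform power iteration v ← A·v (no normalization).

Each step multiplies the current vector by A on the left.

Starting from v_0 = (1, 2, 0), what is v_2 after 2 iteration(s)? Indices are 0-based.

v_0 = (1, 2, 0).
v_1 = A·v_0 = (2, 2, 1).
v_2 = A·v_1 = (4, 0, -1).

v_2 = (4, 0, -1)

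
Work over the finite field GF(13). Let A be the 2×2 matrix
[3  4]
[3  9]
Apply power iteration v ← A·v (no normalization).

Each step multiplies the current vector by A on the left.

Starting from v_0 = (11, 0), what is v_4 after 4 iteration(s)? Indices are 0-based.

v_0 = (11, 0).
v_1 = A·v_0 = (7, 7).
v_2 = A·v_1 = (10, 6).
v_3 = A·v_2 = (2, 6).
v_4 = A·v_3 = (4, 8).

v_4 = (4, 8)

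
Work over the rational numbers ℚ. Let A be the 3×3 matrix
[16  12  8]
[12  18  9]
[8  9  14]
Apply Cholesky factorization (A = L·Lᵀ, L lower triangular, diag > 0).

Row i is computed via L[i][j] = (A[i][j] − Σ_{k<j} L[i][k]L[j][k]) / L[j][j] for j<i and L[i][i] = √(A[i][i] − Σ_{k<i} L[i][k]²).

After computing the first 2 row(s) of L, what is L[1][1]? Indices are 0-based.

Step 1: L[0][0] = √(16) = 4.
  L[1][0] = (12) / L[0][0] = 3.
Step 2: L[1][1] = √(9) = 3.

L[1][1] = 3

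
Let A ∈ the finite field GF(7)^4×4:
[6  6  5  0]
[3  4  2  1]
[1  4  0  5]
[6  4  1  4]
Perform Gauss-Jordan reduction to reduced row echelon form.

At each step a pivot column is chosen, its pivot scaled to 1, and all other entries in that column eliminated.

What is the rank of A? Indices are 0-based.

rank = 3

pivot(0,0)=6: scale R0 → (1, 1, 2, 0)
  clear (1,0): R1 −= (3)R0 → (0, 1, 3, 1)
  clear (2,0): R2 −= (1)R0 → (0, 3, 5, 5)
  clear (3,0): R3 −= (6)R0 → (0, 5, 3, 4)
pivot(1,1)=1: scale R1 → (0, 1, 3, 1)
  clear (0,1): R0 −= (1)R1 → (1, 0, 6, 6)
  clear (2,1): R2 −= (3)R1 → (0, 0, 3, 2)
  clear (3,1): R3 −= (5)R1 → (0, 0, 2, 6)
pivot(2,2)=3: scale R2 → (0, 0, 1, 3)
  clear (0,2): R0 −= (6)R2 → (1, 0, 0, 2)
  clear (1,2): R1 −= (3)R2 → (0, 1, 0, 6)
  clear (3,2): R3 −= (2)R2 → (0, 0, 0, 0)
col 3: no nonzero at/below row 3; advance.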